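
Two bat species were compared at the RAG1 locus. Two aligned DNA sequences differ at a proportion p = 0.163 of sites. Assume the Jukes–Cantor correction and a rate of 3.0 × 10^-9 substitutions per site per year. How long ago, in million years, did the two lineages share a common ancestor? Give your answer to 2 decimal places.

30.63

d = −(3/4) ln(1 − 4p/3) = −0.75 ln(1 − 0.217333) = −0.75 ln(0.782667)
  = −0.75 × (-0.245048) = 0.183786 substitutions/site.
Under a molecular clock d = 2μt, so t = d/(2μ) = 0.183786 / (2 × 3.0 × 10^-9) = 30.63 million years.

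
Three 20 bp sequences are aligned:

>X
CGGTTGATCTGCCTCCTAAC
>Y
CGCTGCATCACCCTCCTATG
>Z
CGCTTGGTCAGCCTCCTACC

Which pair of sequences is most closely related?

X–Y: 7/20 differ, p = 0.350, d = 0.471.
X–Z: 4/20 differ, p = 0.200, d = 0.233.
Y–Z: 6/20 differ, p = 0.300, d = 0.383.
The smallest distance is between X and Z.

X and Z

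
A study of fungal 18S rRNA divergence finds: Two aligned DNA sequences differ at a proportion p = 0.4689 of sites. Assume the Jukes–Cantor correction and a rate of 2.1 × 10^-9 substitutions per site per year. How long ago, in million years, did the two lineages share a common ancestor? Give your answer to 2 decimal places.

175.24

d = −(3/4) ln(1 − 4p/3) = −0.75 ln(1 − 0.6252) = −0.75 ln(0.3748)
  = −0.75 × (-0.981363) = 0.736022 substitutions/site.
Under a molecular clock d = 2μt, so t = d/(2μ) = 0.736022 / (2 × 2.1 × 10^-9) = 175.24 million years.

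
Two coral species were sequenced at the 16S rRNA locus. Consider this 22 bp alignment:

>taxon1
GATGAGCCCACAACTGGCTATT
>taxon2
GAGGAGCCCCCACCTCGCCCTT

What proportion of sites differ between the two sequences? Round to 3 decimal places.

The sequences differ at 6 of 22 positions (sites 3, 10, 13, 16, 19, 20).
p = 6/22 = 0.272727… ≈ 0.273 (to 3 d.p.).

0.273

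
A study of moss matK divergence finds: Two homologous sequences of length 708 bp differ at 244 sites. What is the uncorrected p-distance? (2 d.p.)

p = 244/708 = 0.344632… ≈ 0.34 (to 2 d.p.).

0.34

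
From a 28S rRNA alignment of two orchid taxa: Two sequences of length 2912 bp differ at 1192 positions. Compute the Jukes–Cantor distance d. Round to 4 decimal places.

0.5919

p = 1192/2912 ≈ 0.409341.
d = −(3/4) ln(1 − 4p/3) = −0.75 ln(1 − 0.545788) = −0.75 ln(0.454212)
  = −0.75 × (-0.789191) = 0.591893 substitutions/site.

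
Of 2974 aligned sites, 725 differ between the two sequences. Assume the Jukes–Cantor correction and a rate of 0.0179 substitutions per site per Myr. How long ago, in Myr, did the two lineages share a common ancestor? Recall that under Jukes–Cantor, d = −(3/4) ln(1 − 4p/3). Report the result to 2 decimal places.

p = 725/2974 ≈ 0.243779.
d = −(3/4) ln(1 − 4p/3) = −0.75 ln(1 − 0.325039) = −0.75 ln(0.674961)
  = −0.75 × (-0.393100) = 0.294825 substitutions/site.
Under a molecular clock d = 2μt, so t = d/(2μ) = 0.294825 / (2 × 0.0179) = 8.24 Myr.

8.24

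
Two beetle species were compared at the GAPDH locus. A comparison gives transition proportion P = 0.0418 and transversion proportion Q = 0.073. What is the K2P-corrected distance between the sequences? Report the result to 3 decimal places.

0.125

Under the Kimura two-parameter model, d = −½ ln(1 − 2P − Q) − ¼ ln(1 − 2Q).
1 − 2P − Q = 0.8434, giving −½ ln(0.8434) = 0.085157.
1 − 2Q = 0.854, giving −¼ ln(0.854) = 0.039456.
d = 0.085157 + 0.039456 = 0.124613.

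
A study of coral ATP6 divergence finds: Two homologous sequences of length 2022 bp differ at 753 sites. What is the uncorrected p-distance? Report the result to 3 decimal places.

p = 753/2022 = 0.372403… ≈ 0.372 (to 3 d.p.).

0.372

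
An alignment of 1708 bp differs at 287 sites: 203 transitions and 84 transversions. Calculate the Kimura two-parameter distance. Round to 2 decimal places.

P = 203/1708 ≈ 0.118852 and Q = 84/1708 ≈ 0.04918.
Under the Kimura two-parameter model, d = −½ ln(1 − 2P − Q) − ¼ ln(1 − 2Q).
1 − 2P − Q = 0.713116, giving −½ ln(0.713116) = 0.169056.
1 − 2Q = 0.90164, giving −¼ ln(0.90164) = 0.025885.
d = 0.169056 + 0.025885 = 0.194941.

0.19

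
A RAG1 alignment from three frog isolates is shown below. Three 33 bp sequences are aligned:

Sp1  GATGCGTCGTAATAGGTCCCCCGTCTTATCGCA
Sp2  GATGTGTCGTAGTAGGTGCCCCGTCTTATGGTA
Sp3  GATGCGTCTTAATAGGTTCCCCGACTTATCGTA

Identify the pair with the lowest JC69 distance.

Sp1 and Sp3

Sp1–Sp2: 5/33 differ, p = 0.152, d = 0.169.
Sp1–Sp3: 4/33 differ, p = 0.121, d = 0.132.
Sp2–Sp3: 6/33 differ, p = 0.182, d = 0.208.
The smallest distance is between Sp1 and Sp3.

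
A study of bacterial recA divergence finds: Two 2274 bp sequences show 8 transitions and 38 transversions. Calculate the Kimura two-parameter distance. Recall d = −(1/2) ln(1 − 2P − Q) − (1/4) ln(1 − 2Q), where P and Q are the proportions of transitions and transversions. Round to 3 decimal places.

P = 8/2274 ≈ 0.003518 and Q = 38/2274 ≈ 0.016711.
Under the Kimura two-parameter model, d = −½ ln(1 − 2P − Q) − ¼ ln(1 − 2Q).
1 − 2P − Q = 0.976253, giving −½ ln(0.976253) = 0.012017.
1 − 2Q = 0.966578, giving −¼ ln(0.966578) = 0.008498.
d = 0.012017 + 0.008498 = 0.020515.

0.021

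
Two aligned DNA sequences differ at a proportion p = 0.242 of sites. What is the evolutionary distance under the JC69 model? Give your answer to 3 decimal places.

0.292

d = −(3/4) ln(1 − 4p/3) = −0.75 ln(1 − 0.322667) = −0.75 ln(0.677333)
  = −0.75 × (-0.389592) = 0.292194 substitutions/site.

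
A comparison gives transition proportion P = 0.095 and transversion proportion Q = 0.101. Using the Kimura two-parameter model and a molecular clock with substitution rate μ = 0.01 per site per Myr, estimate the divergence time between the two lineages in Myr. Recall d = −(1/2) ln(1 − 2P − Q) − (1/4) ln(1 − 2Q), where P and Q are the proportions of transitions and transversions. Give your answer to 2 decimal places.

Under the Kimura two-parameter model, d = −½ ln(1 − 2P − Q) − ¼ ln(1 − 2Q).
1 − 2P − Q = 0.709, giving −½ ln(0.709) = 0.171950.
1 − 2Q = 0.798, giving −¼ ln(0.798) = 0.056412.
d = 0.171950 + 0.056412 = 0.228362.
Under a molecular clock d = 2μt, so t = d/(2μ) = 0.228362 / (2 × 0.01) = 11.42 Myr.

11.42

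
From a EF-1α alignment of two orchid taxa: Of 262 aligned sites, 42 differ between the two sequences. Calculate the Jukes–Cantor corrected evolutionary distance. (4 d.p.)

0.1804

p = 42/262 ≈ 0.160305.
d = −(3/4) ln(1 − 4p/3) = −0.75 ln(1 − 0.21374) = −0.75 ln(0.78626)
  = −0.75 × (-0.240468) = 0.180351 substitutions/site.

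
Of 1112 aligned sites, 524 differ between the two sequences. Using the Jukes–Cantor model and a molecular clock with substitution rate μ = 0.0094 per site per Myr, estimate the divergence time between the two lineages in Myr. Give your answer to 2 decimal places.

p = 524/1112 ≈ 0.471223.
d = −(3/4) ln(1 − 4p/3) = −0.75 ln(1 − 0.628297) = −0.75 ln(0.371703)
  = −0.75 × (-0.989660) = 0.742245 substitutions/site.
Under a molecular clock d = 2μt, so t = d/(2μ) = 0.742245 / (2 × 0.0094) = 39.48 Myr.

39.48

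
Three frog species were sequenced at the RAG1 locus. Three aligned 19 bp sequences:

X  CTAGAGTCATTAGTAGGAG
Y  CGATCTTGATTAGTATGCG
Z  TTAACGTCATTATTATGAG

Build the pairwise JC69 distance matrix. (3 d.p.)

X–Y: 7/19 sites differ → p ≈ 0.368421, d = −0.75 ln(1 − 0.491228) = 0.506816 ≈ 0.507.
X–Z: 5/19 sites differ → p ≈ 0.263158, d = −0.75 ln(1 − 0.350877) = 0.324100 ≈ 0.324.
Y–Z: 7/19 sites differ → p ≈ 0.368421, d = −0.75 ln(1 − 0.491228) = 0.506816 ≈ 0.507.

d(X,Y) = 0.507, d(X,Z) = 0.324, d(Y,Z) = 0.507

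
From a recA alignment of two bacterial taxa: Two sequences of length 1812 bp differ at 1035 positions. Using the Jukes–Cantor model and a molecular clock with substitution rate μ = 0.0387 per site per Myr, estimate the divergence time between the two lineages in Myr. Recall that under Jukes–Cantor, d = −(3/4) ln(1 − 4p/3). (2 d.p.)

p = 1035/1812 ≈ 0.571192.
d = −(3/4) ln(1 − 4p/3) = −0.75 ln(1 − 0.761589) = −0.75 ln(0.238411)
  = −0.75 × (-1.433759) = 1.075319 substitutions/site.
Under a molecular clock d = 2μt, so t = d/(2μ) = 1.075319 / (2 × 0.0387) = 13.89 Myr.

13.89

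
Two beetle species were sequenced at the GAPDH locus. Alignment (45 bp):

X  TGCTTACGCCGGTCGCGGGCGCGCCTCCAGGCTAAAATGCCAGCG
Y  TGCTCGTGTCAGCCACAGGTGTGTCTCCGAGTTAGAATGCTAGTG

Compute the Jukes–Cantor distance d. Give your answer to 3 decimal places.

0.525

The sequences differ at 17 of 45 sites, so p = 17/45 ≈ 0.377778.
d = −(3/4) ln(1 − 4p/3) = −0.75 ln(1 − 0.503704) = −0.75 ln(0.496296)
  = −0.75 × (-0.700583) = 0.525437 substitutions/site.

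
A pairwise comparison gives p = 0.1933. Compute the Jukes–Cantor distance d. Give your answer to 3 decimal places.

d = −(3/4) ln(1 − 4p/3) = −0.75 ln(1 − 0.257733) = −0.75 ln(0.742267)
  = −0.75 × (-0.298046) = 0.223535 substitutions/site.

0.224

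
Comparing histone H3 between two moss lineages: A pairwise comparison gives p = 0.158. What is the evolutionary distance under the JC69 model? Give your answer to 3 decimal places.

0.177

d = −(3/4) ln(1 − 4p/3) = −0.75 ln(1 − 0.210667) = −0.75 ln(0.789333)
  = −0.75 × (-0.236567) = 0.177425 substitutions/site.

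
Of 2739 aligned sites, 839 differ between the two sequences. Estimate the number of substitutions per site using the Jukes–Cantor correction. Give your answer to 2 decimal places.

p = 839/2739 ≈ 0.306316.
d = −(3/4) ln(1 − 4p/3) = −0.75 ln(1 − 0.408421) = −0.75 ln(0.591579)
  = −0.75 × (-0.524960) = 0.393720 substitutions/site.

0.39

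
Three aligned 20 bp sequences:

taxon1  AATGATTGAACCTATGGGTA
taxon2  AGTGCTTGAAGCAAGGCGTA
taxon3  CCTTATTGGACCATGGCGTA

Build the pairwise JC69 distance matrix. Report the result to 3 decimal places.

d(taxon1,taxon2) = 0.383, d(taxon1,taxon3) = 0.572, d(taxon2,taxon3) = 0.471

taxon1–taxon2: 6/20 sites differ → p = 0.3, d = −0.75 ln(1 − 0.4) = 0.383119 ≈ 0.383.
taxon1–taxon3: 8/20 sites differ → p = 0.4, d = −0.75 ln(1 − 0.533333) = 0.571605 ≈ 0.572.
taxon2–taxon3: 7/20 sites differ → p = 0.35, d = −0.75 ln(1 − 0.466667) = 0.471457 ≈ 0.471.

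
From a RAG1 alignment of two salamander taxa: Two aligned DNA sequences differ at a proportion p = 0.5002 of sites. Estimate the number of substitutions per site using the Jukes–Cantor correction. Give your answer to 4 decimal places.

0.8246

d = −(3/4) ln(1 − 4p/3) = −0.75 ln(1 − 0.666933) = −0.75 ln(0.333067)
  = −0.75 × (-1.099412) = 0.824559 substitutions/site.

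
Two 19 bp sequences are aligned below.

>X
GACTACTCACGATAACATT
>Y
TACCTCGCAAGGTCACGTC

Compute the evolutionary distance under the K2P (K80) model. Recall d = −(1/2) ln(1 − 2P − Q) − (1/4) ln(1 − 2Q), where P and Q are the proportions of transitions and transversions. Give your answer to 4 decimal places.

0.7631

Of 19 sites, 4 differences are transitions and 5 are transversions, so P = 4/19 ≈ 0.210526 and Q = 5/19 ≈ 0.263158.
Under the Kimura two-parameter model, d = −½ ln(1 − 2P − Q) − ¼ ln(1 − 2Q).
1 − 2P − Q = 0.31579, giving −½ ln(0.31579) = 0.576339.
1 − 2Q = 0.473684, giving −¼ ln(0.473684) = 0.186804.
d = 0.576339 + 0.186804 = 0.763143.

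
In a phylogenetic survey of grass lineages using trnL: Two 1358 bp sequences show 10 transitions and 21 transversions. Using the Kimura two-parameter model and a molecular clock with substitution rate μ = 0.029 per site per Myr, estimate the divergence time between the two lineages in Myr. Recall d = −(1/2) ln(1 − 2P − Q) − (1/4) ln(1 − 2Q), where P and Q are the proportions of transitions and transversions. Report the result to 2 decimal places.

0.40

P = 10/1358 ≈ 0.007364 and Q = 21/1358 ≈ 0.015464.
Under the Kimura two-parameter model, d = −½ ln(1 − 2P − Q) − ¼ ln(1 − 2Q).
1 − 2P − Q = 0.969808, giving −½ ln(0.969808) = 0.015329.
1 − 2Q = 0.969072, giving −¼ ln(0.969072) = 0.007854.
d = 0.015329 + 0.007854 = 0.023183.
Under a molecular clock d = 2μt, so t = d/(2μ) = 0.023183 / (2 × 0.029) = 0.40 Myr.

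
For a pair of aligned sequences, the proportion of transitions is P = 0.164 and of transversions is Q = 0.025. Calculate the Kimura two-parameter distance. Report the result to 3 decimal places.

Under the Kimura two-parameter model, d = −½ ln(1 − 2P − Q) − ¼ ln(1 − 2Q).
1 − 2P − Q = 0.647, giving −½ ln(0.647) = 0.217704.
1 − 2Q = 0.95, giving −¼ ln(0.95) = 0.012823.
d = 0.217704 + 0.012823 = 0.230527.

0.231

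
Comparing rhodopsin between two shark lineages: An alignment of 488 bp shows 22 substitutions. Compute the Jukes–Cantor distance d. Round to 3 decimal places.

p = 22/488 ≈ 0.045082.
d = −(3/4) ln(1 − 4p/3) = −0.75 ln(1 − 0.060109) = −0.75 ln(0.939891)
  = −0.75 × (-0.061991) = 0.046493 substitutions/site.

0.046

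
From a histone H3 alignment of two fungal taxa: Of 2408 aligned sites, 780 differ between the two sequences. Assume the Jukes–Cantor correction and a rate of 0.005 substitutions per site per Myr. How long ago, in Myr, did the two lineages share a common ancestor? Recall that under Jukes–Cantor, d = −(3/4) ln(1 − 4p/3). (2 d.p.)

p = 780/2408 ≈ 0.32392.
d = −(3/4) ln(1 − 4p/3) = −0.75 ln(1 − 0.431893) = −0.75 ln(0.568107)
  = −0.75 × (-0.565445) = 0.424084 substitutions/site.
Under a molecular clock d = 2μt, so t = d/(2μ) = 0.424084 / (2 × 0.005) = 42.41 Myr.

42.41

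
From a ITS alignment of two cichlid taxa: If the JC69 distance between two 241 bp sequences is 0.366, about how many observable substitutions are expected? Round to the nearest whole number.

Invert JC69: p = (3/4)(1 − e^(−4d/3)) = 0.75 × (1 − e^(-0.488)) = 0.75 × (1 − 0.613853) = 0.289610.
Expected differing sites = pL ≈ 0.289610 × 241 = 69.79601 ≈ 70.

70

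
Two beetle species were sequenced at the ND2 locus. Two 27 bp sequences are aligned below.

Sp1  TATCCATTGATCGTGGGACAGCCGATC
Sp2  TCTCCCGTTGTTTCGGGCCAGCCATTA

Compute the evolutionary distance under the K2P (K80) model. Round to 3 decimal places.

0.673

Of 27 sites, 4 differences are transitions and 8 are transversions, so P = 4/27 ≈ 0.148148 and Q = 8/27 ≈ 0.296296.
Under the Kimura two-parameter model, d = −½ ln(1 − 2P − Q) − ¼ ln(1 − 2Q).
1 − 2P − Q = 0.407408, giving −½ ln(0.407408) = 0.448970.
1 − 2Q = 0.407408, giving −¼ ln(0.407408) = 0.224485.
d = 0.448970 + 0.224485 = 0.673455.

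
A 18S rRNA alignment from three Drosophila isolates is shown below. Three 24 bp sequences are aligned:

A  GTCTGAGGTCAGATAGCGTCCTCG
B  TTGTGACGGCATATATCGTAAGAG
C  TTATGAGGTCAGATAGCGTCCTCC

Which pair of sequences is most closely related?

A and C

A–B: 10/24 differ, p = 0.417, d = 0.608.
A–C: 3/24 differ, p = 0.125, d = 0.137.
B–C: 10/24 differ, p = 0.417, d = 0.608.
The smallest distance is between A and C.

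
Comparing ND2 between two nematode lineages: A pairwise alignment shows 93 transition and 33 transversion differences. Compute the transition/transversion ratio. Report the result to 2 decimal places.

2.82

R = 93/33 = 2.818181… ≈ 2.82 (to 2 d.p.).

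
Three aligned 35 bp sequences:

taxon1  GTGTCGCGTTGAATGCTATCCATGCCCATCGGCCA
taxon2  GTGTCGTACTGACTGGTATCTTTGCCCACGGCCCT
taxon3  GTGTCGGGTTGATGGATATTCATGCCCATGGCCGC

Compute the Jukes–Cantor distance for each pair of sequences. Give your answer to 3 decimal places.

d(taxon1,taxon2) = 0.407, d(taxon1,taxon3) = 0.315, d(taxon2,taxon3) = 0.458

taxon1–taxon2: 11/35 sites differ → p ≈ 0.314286, d = −0.75 ln(1 − 0.419048) = 0.407315 ≈ 0.407.
taxon1–taxon3: 9/35 sites differ → p ≈ 0.257143, d = −0.75 ln(1 − 0.342857) = 0.314890 ≈ 0.315.
taxon2–taxon3: 12/35 sites differ → p ≈ 0.342857, d = −0.75 ln(1 − 0.457143) = 0.458182 ≈ 0.458.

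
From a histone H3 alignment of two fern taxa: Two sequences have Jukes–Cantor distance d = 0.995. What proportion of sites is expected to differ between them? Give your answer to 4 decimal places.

0.5510

p = (3/4)(1 − e^(−4d/3)) = 0.75 × (1 − e^(-1.326667)) = 0.75 × (1 − 0.265360) = 0.550980.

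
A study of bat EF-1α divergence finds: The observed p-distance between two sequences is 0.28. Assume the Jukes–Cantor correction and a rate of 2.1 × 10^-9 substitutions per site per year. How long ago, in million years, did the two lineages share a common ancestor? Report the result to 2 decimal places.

d = −(3/4) ln(1 − 4p/3) = −0.75 ln(1 − 0.373333) = −0.75 ln(0.626667)
  = −0.75 × (-0.467340) = 0.350505 substitutions/site.
Under a molecular clock d = 2μt, so t = d/(2μ) = 0.350505 / (2 × 2.1 × 10^-9) = 83.45 million years.

83.45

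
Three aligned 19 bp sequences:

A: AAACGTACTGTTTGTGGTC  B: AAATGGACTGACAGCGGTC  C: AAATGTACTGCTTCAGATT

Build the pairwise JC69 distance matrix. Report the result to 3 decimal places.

A–B: 6/19 sites differ → p ≈ 0.315789, d = −0.75 ln(1 − 0.421052) = 0.409907 ≈ 0.410.
A–C: 6/19 sites differ → p ≈ 0.315789, d = −0.75 ln(1 − 0.421052) = 0.409907 ≈ 0.410.
B–C: 8/19 sites differ → p ≈ 0.421053, d = −0.75 ln(1 − 0.561404) = 0.618132 ≈ 0.618.

d(A,B) = 0.410, d(A,C) = 0.410, d(B,C) = 0.618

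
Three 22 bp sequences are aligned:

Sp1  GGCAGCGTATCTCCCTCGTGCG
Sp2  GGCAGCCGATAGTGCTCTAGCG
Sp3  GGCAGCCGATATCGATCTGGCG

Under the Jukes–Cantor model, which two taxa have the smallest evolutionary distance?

Sp1–Sp2: 8/22 differ, p = 0.364, d = 0.497.
Sp1–Sp3: 7/22 differ, p = 0.318, d = 0.414.
Sp2–Sp3: 4/22 differ, p = 0.182, d = 0.208.
The smallest distance is between Sp2 and Sp3.

Sp2 and Sp3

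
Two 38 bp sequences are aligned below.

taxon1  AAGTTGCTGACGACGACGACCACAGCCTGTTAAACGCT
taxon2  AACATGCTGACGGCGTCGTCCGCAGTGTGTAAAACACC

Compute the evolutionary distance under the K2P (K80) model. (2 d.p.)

0.37

Of 38 sites, 5 differences are transitions and 6 are transversions, so P = 5/38 ≈ 0.131579 and Q = 6/38 ≈ 0.157895.
Under the Kimura two-parameter model, d = −½ ln(1 − 2P − Q) − ¼ ln(1 − 2Q).
1 − 2P − Q = 0.578947, giving −½ ln(0.578947) = 0.273272.
1 − 2Q = 0.68421, giving −¼ ln(0.68421) = 0.094873.
d = 0.273272 + 0.094873 = 0.368145.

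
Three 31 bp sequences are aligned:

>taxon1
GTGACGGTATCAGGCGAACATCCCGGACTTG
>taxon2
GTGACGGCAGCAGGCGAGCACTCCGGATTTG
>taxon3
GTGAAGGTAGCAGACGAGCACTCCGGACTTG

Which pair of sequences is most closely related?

taxon2 and taxon3

taxon1–taxon2: 6/31 differ, p = 0.194, d = 0.224.
taxon1–taxon3: 6/31 differ, p = 0.194, d = 0.224.
taxon2–taxon3: 4/31 differ, p = 0.129, d = 0.142.
The smallest distance is between taxon2 and taxon3.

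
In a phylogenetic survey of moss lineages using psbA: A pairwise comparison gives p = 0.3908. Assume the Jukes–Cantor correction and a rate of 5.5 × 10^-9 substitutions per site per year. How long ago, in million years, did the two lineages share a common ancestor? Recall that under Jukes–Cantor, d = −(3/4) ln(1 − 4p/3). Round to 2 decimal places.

d = −(3/4) ln(1 − 4p/3) = −0.75 ln(1 − 0.521067) = −0.75 ln(0.478933)
  = −0.75 × (-0.736195) = 0.552146 substitutions/site.
Under a molecular clock d = 2μt, so t = d/(2μ) = 0.552146 / (2 × 5.5 × 10^-9) = 50.20 million years.

50.20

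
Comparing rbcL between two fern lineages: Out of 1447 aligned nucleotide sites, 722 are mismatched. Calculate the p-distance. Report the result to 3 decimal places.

p = 722/1447 = 0.498963… ≈ 0.499 (to 3 d.p.).

0.499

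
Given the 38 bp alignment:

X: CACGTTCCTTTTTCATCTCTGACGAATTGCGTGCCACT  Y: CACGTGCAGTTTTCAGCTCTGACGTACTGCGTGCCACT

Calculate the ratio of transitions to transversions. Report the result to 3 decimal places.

0.200

Transitions are A↔G and C↔T; transversions are all other mismatches.
Transitions: 1. Transversions: 5.
R = 1/5 = 0.200.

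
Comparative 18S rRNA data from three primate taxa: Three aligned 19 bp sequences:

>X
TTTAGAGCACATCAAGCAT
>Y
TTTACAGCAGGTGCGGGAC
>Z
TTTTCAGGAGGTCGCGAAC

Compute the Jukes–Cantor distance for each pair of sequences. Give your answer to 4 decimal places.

d(X,Y) = 0.6181, d(X,Z) = 0.7489, d(Y,Z) = 0.4099

X–Y: 8/19 sites differ → p ≈ 0.421053, d = −0.75 ln(1 − 0.561404) = 0.618132 ≈ 0.6181.
X–Z: 9/19 sites differ → p ≈ 0.473684, d = −0.75 ln(1 − 0.631579) = 0.748897 ≈ 0.7489.
Y–Z: 6/19 sites differ → p ≈ 0.315789, d = −0.75 ln(1 − 0.421052) = 0.409907 ≈ 0.4099.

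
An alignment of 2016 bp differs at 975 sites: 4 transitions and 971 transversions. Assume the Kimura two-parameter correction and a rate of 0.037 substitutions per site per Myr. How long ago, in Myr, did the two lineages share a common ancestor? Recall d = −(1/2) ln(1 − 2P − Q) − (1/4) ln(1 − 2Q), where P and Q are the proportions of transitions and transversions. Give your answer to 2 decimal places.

P = 4/2016 ≈ 0.001984 and Q = 971/2016 ≈ 0.481647.
Under the Kimura two-parameter model, d = −½ ln(1 − 2P − Q) − ¼ ln(1 − 2Q).
1 − 2P − Q = 0.514385, giving −½ ln(0.514385) = 0.332392.
1 − 2Q = 0.036706, giving −¼ ln(0.036706) = 0.826204.
d = 0.332392 + 0.826204 = 1.158596.
Under a molecular clock d = 2μt, so t = d/(2μ) = 1.158596 / (2 × 0.037) = 15.66 Myr.

15.66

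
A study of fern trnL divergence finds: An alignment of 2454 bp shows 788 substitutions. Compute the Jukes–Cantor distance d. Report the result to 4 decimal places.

p = 788/2454 ≈ 0.321108.
d = −(3/4) ln(1 − 4p/3) = −0.75 ln(1 − 0.428144) = −0.75 ln(0.571856)
  = −0.75 × (-0.558868) = 0.419151 substitutions/site.

0.4192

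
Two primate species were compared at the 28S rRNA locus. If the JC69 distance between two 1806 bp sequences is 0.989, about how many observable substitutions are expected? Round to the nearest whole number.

Invert JC69: p = (3/4)(1 − e^(−4d/3)) = 0.75 × (1 − e^(-1.318667)) = 0.75 × (1 − 0.267492) = 0.549381.
Expected differing sites = pL ≈ 0.549381 × 1806 = 992.182086 ≈ 992.

992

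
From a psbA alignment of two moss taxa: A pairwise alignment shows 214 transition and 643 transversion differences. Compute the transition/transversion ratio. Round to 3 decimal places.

R = 214/643 = 0.332814… ≈ 0.333 (to 3 d.p.).

0.333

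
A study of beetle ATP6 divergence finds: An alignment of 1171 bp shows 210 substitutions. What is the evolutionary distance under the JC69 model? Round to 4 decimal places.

0.2050

p = 210/1171 ≈ 0.179334.
d = −(3/4) ln(1 − 4p/3) = −0.75 ln(1 − 0.239112) = −0.75 ln(0.760888)
  = −0.75 × (-0.273269) = 0.204952 substitutions/site.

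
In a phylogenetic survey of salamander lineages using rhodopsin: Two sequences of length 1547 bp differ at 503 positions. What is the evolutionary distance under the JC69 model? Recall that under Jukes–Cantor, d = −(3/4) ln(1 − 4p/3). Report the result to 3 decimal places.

0.426

p = 503/1547 ≈ 0.325145.
d = −(3/4) ln(1 − 4p/3) = −0.75 ln(1 − 0.433527) = −0.75 ln(0.566473)
  = −0.75 × (-0.568326) = 0.426245 substitutions/site.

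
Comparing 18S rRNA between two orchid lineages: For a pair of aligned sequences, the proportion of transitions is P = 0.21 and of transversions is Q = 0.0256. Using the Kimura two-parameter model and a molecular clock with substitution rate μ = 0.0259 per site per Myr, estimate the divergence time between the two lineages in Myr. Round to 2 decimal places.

5.95

Under the Kimura two-parameter model, d = −½ ln(1 − 2P − Q) − ¼ ln(1 − 2Q).
1 − 2P − Q = 0.5544, giving −½ ln(0.5544) = 0.294934.
1 − 2Q = 0.9488, giving −¼ ln(0.9488) = 0.013139.
d = 0.294934 + 0.013139 = 0.308073.
Under a molecular clock d = 2μt, so t = d/(2μ) = 0.308073 / (2 × 0.0259) = 5.95 Myr.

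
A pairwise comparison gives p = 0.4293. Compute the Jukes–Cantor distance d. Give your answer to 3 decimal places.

d = −(3/4) ln(1 − 4p/3) = −0.75 ln(1 − 0.5724) = −0.75 ln(0.4276)
  = −0.75 × (-0.849567) = 0.637175 substitutions/site.

0.637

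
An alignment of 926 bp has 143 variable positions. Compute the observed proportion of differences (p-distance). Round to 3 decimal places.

p = 143/926 = 0.154427… ≈ 0.154 (to 3 d.p.).

0.154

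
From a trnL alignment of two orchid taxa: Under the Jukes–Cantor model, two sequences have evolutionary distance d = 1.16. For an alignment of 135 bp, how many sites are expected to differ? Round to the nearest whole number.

Invert JC69: p = (3/4)(1 − e^(−4d/3)) = 0.75 × (1 − e^(-1.546667)) = 0.75 × (1 − 0.212957) = 0.590282.
Expected differing sites = pL ≈ 0.590282 × 135 = 79.68807 ≈ 80.

80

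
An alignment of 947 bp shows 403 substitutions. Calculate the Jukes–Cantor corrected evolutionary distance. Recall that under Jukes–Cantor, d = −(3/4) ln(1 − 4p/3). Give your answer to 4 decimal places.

0.6285

p = 403/947 ≈ 0.425554.
d = −(3/4) ln(1 − 4p/3) = −0.75 ln(1 − 0.567405) = −0.75 ln(0.432595)
  = −0.75 × (-0.837953) = 0.628465 substitutions/site.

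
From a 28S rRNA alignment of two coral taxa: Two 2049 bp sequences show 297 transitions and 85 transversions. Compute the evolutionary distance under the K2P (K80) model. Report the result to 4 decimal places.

0.2229

P = 297/2049 ≈ 0.144949 and Q = 85/2049 ≈ 0.041484.
Under the Kimura two-parameter model, d = −½ ln(1 − 2P − Q) − ¼ ln(1 − 2Q).
1 − 2P − Q = 0.668618, giving −½ ln(0.668618) = 0.201271.
1 − 2Q = 0.917032, giving −¼ ln(0.917032) = 0.021653.
d = 0.201271 + 0.021653 = 0.222924.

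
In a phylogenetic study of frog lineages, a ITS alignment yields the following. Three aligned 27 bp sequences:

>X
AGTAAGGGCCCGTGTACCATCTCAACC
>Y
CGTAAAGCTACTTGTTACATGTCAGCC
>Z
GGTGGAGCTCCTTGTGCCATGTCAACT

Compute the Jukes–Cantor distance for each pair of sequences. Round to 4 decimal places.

d(X,Y) = 0.5107, d(X,Z) = 0.5107, d(Y,Z) = 0.3770

X–Y: 10/27 sites differ → p ≈ 0.37037, d = −0.75 ln(1 − 0.493827) = 0.510658 ≈ 0.5107.
X–Z: 10/27 sites differ → p ≈ 0.37037, d = −0.75 ln(1 − 0.493827) = 0.510658 ≈ 0.5107.
Y–Z: 8/27 sites differ → p ≈ 0.296296, d = −0.75 ln(1 − 0.395061) = 0.376971 ≈ 0.3770.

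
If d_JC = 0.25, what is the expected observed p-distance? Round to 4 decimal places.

p = (3/4)(1 − e^(−4d/3)) = 0.75 × (1 − e^(-0.333333)) = 0.75 × (1 − 0.716532) = 0.212601.

0.2126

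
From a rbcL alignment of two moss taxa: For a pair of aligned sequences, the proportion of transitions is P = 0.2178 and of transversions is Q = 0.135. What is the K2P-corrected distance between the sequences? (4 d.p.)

Under the Kimura two-parameter model, d = −½ ln(1 − 2P − Q) − ¼ ln(1 − 2Q).
1 − 2P − Q = 0.4294, giving −½ ln(0.4294) = 0.422683.
1 − 2Q = 0.73, giving −¼ ln(0.73) = 0.078678.
d = 0.422683 + 0.078678 = 0.501361.

0.5014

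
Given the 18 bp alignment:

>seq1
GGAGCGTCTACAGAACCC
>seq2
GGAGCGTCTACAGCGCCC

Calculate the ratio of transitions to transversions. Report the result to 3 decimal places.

1.000

Transitions are A↔G and C↔T; transversions are all other mismatches.
Transitions: 1. Transversions: 1.
R = 1/1 = 1.000.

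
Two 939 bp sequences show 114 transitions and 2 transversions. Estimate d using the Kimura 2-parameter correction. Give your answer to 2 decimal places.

P = 114/939 ≈ 0.121406 and Q = 2/939 ≈ 0.00213.
Under the Kimura two-parameter model, d = −½ ln(1 − 2P − Q) − ¼ ln(1 − 2Q).
1 − 2P − Q = 0.755058, giving −½ ln(0.755058) = 0.140480.
1 − 2Q = 0.99574, giving −¼ ln(0.99574) = 0.001067.
d = 0.140480 + 0.001067 = 0.141547.

0.14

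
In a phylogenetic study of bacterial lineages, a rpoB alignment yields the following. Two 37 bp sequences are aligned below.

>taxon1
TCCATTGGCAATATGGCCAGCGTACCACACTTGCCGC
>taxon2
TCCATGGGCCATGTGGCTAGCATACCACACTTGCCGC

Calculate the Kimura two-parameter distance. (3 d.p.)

0.150

Of 37 sites, 3 differences are transitions and 2 are transversions, so P = 3/37 ≈ 0.081081 and Q = 2/37 ≈ 0.054054.
Under the Kimura two-parameter model, d = −½ ln(1 − 2P − Q) − ¼ ln(1 − 2Q).
1 − 2P − Q = 0.783784, giving −½ ln(0.783784) = 0.121811.
1 − 2Q = 0.891892, giving −¼ ln(0.891892) = 0.028603.
d = 0.121811 + 0.028603 = 0.150414.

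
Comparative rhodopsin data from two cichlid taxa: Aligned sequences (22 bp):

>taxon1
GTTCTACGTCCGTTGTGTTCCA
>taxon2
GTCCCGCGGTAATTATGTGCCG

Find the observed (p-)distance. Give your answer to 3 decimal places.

The sequences differ at 10 of 22 positions (sites 3, 5, 6, 9, 10, 11, 12, 15, 19, 22).
p = 10/22 = 0.454545… ≈ 0.455 (to 3 d.p.).

0.455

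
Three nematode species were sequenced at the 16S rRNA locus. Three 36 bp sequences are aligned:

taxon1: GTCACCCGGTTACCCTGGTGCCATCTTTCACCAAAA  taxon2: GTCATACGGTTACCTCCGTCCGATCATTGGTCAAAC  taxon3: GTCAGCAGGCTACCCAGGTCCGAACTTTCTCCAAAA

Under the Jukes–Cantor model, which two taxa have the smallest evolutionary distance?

taxon1 and taxon3

taxon1–taxon2: 12/36 differ, p = 0.333, d = 0.441.
taxon1–taxon3: 8/36 differ, p = 0.222, d = 0.264.
taxon2–taxon3: 13/36 differ, p = 0.361, d = 0.493.
The smallest distance is between taxon1 and taxon3.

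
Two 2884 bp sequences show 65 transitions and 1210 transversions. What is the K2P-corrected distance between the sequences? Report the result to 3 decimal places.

P = 65/2884 ≈ 0.022538 and Q = 1210/2884 ≈ 0.419556.
Under the Kimura two-parameter model, d = −½ ln(1 − 2P − Q) − ¼ ln(1 − 2Q).
1 − 2P − Q = 0.535368, giving −½ ln(0.535368) = 0.312400.
1 − 2Q = 0.160888, giving −¼ ln(0.160888) = 0.456762.
d = 0.312400 + 0.456762 = 0.769162.

0.769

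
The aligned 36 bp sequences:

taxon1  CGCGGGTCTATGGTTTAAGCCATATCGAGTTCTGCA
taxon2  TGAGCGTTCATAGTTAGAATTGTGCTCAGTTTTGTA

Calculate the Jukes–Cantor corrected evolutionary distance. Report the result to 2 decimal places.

0.82

The sequences differ at 18 of 36 sites, so p = 18/36 = 0.5.
d = −(3/4) ln(1 − 4p/3) = −0.75 ln(1 − 0.666667) = −0.75 ln(0.333333)
  = −0.75 × (-1.098613) = 0.823960 substitutions/site.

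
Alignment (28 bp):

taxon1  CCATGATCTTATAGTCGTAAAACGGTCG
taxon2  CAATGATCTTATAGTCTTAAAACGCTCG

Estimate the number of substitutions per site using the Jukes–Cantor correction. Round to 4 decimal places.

0.1156

The sequences differ at 3 of 28 sites (2, 17, 25), so p = 3/28 ≈ 0.107143.
d = −(3/4) ln(1 − 4p/3) = −0.75 ln(1 − 0.142857) = −0.75 ln(0.857143)
  = −0.75 × (-0.154151) = 0.115613 substitutions/site.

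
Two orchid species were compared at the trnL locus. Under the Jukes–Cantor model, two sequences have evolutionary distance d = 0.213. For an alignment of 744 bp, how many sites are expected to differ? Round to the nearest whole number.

138

Invert JC69: p = (3/4)(1 − e^(−4d/3)) = 0.75 × (1 − e^(-0.284)) = 0.75 × (1 − 0.752767) = 0.185425.
Expected differing sites = pL ≈ 0.185425 × 744 = 137.9562 ≈ 138.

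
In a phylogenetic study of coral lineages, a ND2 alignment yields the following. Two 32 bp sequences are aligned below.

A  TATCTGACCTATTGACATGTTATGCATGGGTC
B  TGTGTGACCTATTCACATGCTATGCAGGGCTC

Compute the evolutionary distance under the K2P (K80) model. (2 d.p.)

Of 32 sites, 2 differences are transitions and 4 are transversions, so P = 2/32 = 0.0625 and Q = 4/32 = 0.125.
Under the Kimura two-parameter model, d = −½ ln(1 − 2P − Q) − ¼ ln(1 − 2Q).
1 − 2P − Q = 0.75, giving −½ ln(0.75) = 0.143841.
1 − 2Q = 0.75, giving −¼ ln(0.75) = 0.071921.
d = 0.143841 + 0.071921 = 0.215762.

0.22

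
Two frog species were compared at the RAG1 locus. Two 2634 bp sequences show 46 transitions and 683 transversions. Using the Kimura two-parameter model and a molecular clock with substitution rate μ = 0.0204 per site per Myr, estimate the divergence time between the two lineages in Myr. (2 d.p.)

8.75

P = 46/2634 ≈ 0.017464 and Q = 683/2634 ≈ 0.259301.
Under the Kimura two-parameter model, d = −½ ln(1 − 2P − Q) − ¼ ln(1 − 2Q).
1 − 2P − Q = 0.705771, giving −½ ln(0.705771) = 0.174232.
1 − 2Q = 0.481398, giving −¼ ln(0.481398) = 0.182765.
d = 0.174232 + 0.182765 = 0.356997.
Under a molecular clock d = 2μt, so t = d/(2μ) = 0.356997 / (2 × 0.0204) = 8.75 Myr.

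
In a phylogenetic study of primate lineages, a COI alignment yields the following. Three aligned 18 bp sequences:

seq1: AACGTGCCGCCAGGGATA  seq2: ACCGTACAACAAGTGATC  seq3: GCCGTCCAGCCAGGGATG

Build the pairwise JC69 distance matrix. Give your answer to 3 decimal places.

seq1–seq2: 7/18 sites differ → p ≈ 0.388889, d = −0.75 ln(1 − 0.518519) = 0.548166 ≈ 0.548.
seq1–seq3: 5/18 sites differ → p ≈ 0.277778, d = −0.75 ln(1 − 0.370371) = 0.346968 ≈ 0.347.
seq2–seq3: 6/18 sites differ → p ≈ 0.333333, d = −0.75 ln(1 − 0.444444) = 0.440839 ≈ 0.441.

d(seq1,seq2) = 0.548, d(seq1,seq3) = 0.347, d(seq2,seq3) = 0.441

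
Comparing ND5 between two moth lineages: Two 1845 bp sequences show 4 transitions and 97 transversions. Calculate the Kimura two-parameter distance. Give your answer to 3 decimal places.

P = 4/1845 ≈ 0.002168 and Q = 97/1845 ≈ 0.052575.
Under the Kimura two-parameter model, d = −½ ln(1 − 2P − Q) − ¼ ln(1 − 2Q).
1 − 2P − Q = 0.943089, giving −½ ln(0.943089) = 0.029297.
1 − 2Q = 0.89485, giving −¼ ln(0.89485) = 0.027775.
d = 0.029297 + 0.027775 = 0.057072.

0.057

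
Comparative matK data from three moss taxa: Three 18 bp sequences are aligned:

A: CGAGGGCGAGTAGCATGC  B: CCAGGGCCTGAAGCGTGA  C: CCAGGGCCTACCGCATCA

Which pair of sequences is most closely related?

B and C

A–B: 6/18 differ, p = 0.333, d = 0.441.
A–C: 8/18 differ, p = 0.444, d = 0.673.
B–C: 5/18 differ, p = 0.278, d = 0.347.
The smallest distance is between B and C.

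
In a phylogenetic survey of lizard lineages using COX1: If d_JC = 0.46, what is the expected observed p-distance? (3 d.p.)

0.344

p = (3/4)(1 − e^(−4d/3)) = 0.75 × (1 − e^(-0.613333)) = 0.75 × (1 − 0.541543) = 0.343843.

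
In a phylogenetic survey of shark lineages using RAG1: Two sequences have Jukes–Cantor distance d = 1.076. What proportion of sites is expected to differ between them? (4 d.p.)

0.5714

p = (3/4)(1 − e^(−4d/3)) = 0.75 × (1 − e^(-1.434667)) = 0.75 × (1 − 0.238195) = 0.571354.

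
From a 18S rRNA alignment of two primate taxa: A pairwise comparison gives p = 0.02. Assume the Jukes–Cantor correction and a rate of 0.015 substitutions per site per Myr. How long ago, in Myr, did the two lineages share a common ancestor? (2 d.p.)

0.68

d = −(3/4) ln(1 − 4p/3) = −0.75 ln(1 − 0.026667) = −0.75 ln(0.973333)
  = −0.75 × (-0.027029) = 0.020272 substitutions/site.
Under a molecular clock d = 2μt, so t = d/(2μ) = 0.020272 / (2 × 0.015) = 0.68 Myr.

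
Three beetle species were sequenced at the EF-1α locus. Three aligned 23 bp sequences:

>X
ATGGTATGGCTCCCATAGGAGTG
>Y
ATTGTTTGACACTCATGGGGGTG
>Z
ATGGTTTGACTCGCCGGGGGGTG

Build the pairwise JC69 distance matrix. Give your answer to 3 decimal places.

d(X,Y) = 0.390, d(X,Z) = 0.390, d(Y,Z) = 0.257

X–Y: 7/23 sites differ → p ≈ 0.304348, d = −0.75 ln(1 − 0.405797) = 0.390401 ≈ 0.390.
X–Z: 7/23 sites differ → p ≈ 0.304348, d = −0.75 ln(1 − 0.405797) = 0.390401 ≈ 0.390.
Y–Z: 5/23 sites differ → p ≈ 0.217391, d = −0.75 ln(1 − 0.289855) = 0.256715 ≈ 0.257.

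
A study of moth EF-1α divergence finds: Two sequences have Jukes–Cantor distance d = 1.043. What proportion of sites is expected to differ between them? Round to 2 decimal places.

0.56

p = (3/4)(1 − e^(−4d/3)) = 0.75 × (1 − e^(-1.390667)) = 0.75 × (1 − 0.248909) = 0.563318.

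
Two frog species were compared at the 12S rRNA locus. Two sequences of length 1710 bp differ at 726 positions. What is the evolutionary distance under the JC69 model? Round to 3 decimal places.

p = 726/1710 ≈ 0.424561.
d = −(3/4) ln(1 − 4p/3) = −0.75 ln(1 − 0.566081) = −0.75 ln(0.433919)
  = −0.75 × (-0.834897) = 0.626173 substitutions/site.

0.626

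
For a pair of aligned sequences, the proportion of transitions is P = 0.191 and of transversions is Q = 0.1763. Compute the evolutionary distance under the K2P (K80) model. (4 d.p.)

Under the Kimura two-parameter model, d = −½ ln(1 − 2P − Q) − ¼ ln(1 − 2Q).
1 − 2P − Q = 0.4417, giving −½ ln(0.4417) = 0.408562.
1 − 2Q = 0.6474, giving −¼ ln(0.6474) = 0.108698.
d = 0.408562 + 0.108698 = 0.517260.

0.5173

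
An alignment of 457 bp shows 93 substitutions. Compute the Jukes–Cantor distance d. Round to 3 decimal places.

0.237

p = 93/457 ≈ 0.203501.
d = −(3/4) ln(1 − 4p/3) = −0.75 ln(1 − 0.271335) = −0.75 ln(0.728665)
  = −0.75 × (-0.316541) = 0.237406 substitutions/site.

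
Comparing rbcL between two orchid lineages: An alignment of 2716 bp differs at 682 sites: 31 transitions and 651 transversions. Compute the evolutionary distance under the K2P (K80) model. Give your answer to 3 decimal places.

P = 31/2716 ≈ 0.011414 and Q = 651/2716 ≈ 0.239691.
Under the Kimura two-parameter model, d = −½ ln(1 − 2P − Q) − ¼ ln(1 − 2Q).
1 − 2P − Q = 0.737481, giving −½ ln(0.737481) = 0.152257.
1 − 2Q = 0.520618, giving −¼ ln(0.520618) = 0.163185.
d = 0.152257 + 0.163185 = 0.315442.

0.315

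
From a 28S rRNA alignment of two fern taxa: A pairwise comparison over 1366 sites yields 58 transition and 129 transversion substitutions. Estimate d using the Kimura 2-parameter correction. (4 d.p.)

P = 58/1366 ≈ 0.04246 and Q = 129/1366 ≈ 0.094436.
Under the Kimura two-parameter model, d = −½ ln(1 − 2P − Q) − ¼ ln(1 − 2Q).
1 − 2P − Q = 0.820644, giving −½ ln(0.820644) = 0.098833.
1 − 2Q = 0.811128, giving −¼ ln(0.811128) = 0.052332.
d = 0.098833 + 0.052332 = 0.151165.

0.1512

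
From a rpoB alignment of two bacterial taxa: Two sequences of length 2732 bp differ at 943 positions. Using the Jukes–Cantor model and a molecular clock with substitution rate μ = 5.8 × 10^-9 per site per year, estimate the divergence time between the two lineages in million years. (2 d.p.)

39.87

p = 943/2732 ≈ 0.345168.
d = −(3/4) ln(1 − 4p/3) = −0.75 ln(1 − 0.460224) = −0.75 ln(0.539776)
  = −0.75 × (-0.616601) = 0.462451 substitutions/site.
Under a molecular clock d = 2μt, so t = d/(2μ) = 0.462451 / (2 × 5.8 × 10^-9) = 39.87 million years.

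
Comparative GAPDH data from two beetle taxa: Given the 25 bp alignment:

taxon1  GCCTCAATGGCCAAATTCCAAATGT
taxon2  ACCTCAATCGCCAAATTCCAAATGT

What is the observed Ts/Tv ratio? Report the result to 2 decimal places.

1.00

Transitions are A↔G and C↔T; transversions are all other mismatches.
Transitions: 1. Transversions: 1.
R = 1/1 = 1.00.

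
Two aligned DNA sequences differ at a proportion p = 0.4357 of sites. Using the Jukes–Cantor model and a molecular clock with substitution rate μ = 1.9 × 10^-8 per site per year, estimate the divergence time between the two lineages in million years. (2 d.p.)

d = −(3/4) ln(1 − 4p/3) = −0.75 ln(1 − 0.580933) = −0.75 ln(0.419067)
  = −0.75 × (-0.869724) = 0.652293 substitutions/site.
Under a molecular clock d = 2μt, so t = d/(2μ) = 0.652293 / (2 × 1.9 × 10^-8) = 17.17 million years.

17.17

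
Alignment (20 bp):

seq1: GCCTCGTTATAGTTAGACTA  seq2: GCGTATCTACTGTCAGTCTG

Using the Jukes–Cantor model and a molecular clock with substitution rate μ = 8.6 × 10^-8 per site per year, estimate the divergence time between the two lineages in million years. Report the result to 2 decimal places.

4.00

The sequences differ at 9 of 20 sites (3, 5, 6, 7, 10, 11, 14, 17, 20), so p = 9/20 = 0.45.
d = −(3/4) ln(1 − 4p/3) = −0.75 ln(1 − 0.6) = −0.75 ln(0.4)
  = −0.75 × (-0.916291) = 0.687218 substitutions/site.
Under a molecular clock d = 2μt, so t = d/(2μ) = 0.687218 / (2 × 8.6 × 10^-8) = 4.00 million years.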